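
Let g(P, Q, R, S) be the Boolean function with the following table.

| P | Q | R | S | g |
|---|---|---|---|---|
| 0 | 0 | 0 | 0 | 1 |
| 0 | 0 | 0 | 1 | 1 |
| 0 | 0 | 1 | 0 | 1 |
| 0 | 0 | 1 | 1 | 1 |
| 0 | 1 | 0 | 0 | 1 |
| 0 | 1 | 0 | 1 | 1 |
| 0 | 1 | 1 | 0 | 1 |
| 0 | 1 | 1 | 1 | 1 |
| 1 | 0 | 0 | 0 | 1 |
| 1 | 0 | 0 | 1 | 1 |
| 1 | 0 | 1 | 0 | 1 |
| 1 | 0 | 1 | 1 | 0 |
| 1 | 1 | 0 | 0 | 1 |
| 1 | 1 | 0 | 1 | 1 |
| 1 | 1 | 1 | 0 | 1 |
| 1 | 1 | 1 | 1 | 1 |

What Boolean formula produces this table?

g is 0 on exactly one input, (1,0,1,1), whose minterm is P·¬Q·R·S. So g is the negation of that single conjunction.

g(P, Q, R, S) = not (((P and not Q) and R) and S)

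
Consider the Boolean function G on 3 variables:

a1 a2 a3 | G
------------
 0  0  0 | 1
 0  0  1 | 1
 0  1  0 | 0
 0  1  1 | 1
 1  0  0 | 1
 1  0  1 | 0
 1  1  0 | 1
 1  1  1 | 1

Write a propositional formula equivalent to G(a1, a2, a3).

The 0-rows are (0,1,0), (1,0,1). Take each as a conjunction (¬a1·a2·¬a3, a1·¬a2·a3), form their disjunction, and complement — that gives a formula that is 1 everywhere G is.

G(a1, a2, a3) = NOT (((NOT a1 AND a2) AND NOT a3) OR ((a1 AND NOT a2) AND a3))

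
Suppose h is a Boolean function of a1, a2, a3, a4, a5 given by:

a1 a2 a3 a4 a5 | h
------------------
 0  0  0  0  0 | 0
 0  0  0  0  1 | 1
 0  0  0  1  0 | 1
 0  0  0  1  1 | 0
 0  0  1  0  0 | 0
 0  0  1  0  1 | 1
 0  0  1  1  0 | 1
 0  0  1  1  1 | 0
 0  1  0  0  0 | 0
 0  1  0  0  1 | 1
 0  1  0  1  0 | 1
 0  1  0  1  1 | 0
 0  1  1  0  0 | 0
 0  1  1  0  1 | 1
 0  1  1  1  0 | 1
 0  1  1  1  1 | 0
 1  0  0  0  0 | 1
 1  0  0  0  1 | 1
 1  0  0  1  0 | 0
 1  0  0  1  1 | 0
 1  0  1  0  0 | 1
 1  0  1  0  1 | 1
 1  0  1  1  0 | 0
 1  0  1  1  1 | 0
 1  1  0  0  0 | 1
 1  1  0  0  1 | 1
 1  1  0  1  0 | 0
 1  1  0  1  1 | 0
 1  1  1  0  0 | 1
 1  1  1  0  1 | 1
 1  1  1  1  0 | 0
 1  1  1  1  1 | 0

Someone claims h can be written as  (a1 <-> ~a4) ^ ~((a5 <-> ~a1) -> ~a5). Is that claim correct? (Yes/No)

Yes

Check the formula against h row by row:
  a1=0, a2=0, a3=0, a4=0, a5=0: formula gives 0, h = 0 ✓
  a1=0, a2=0, a3=0, a4=0, a5=1: formula gives 1, h = 1 ✓
  a1=0, a2=0, a3=0, a4=1, a5=0: formula gives 1, h = 1 ✓
  a1=0, a2=0, a3=0, a4=1, a5=1: formula gives 0, h = 0 ✓
  … (the remaining 28 rows also agree.)
No disagreement on any input; they are logically equivalent.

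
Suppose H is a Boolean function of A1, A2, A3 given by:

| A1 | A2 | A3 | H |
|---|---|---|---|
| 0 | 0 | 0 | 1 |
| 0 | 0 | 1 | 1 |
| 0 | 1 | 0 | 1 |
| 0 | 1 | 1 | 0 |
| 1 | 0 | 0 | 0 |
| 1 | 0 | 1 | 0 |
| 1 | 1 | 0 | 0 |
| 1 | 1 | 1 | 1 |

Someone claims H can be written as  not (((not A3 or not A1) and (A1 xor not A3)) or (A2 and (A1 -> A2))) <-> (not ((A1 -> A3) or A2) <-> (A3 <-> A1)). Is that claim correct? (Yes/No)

Yes

Evaluate not (((not A3 or not A1) and (A1 xor not A3)) or (A2 and (A1 -> A2))) <-> (not ((A1 -> A3) or A2) <-> (A3 <-> A1)) on each row and compare to H:
  A1=0, A2=0, A3=0: formula gives 1, H = 1 ✓
  A1=0, A2=0, A3=1: formula gives 1, H = 1 ✓
  A1=0, A2=1, A3=0: formula gives 1, H = 1 ✓
  A1=0, A2=1, A3=1: formula gives 0, H = 0 ✓
  A1=1, A2=0, A3=0: formula gives 0, H = 0 ✓
  … (the remaining 3 rows also agree.)
No disagreement on any input; they are logically equivalent.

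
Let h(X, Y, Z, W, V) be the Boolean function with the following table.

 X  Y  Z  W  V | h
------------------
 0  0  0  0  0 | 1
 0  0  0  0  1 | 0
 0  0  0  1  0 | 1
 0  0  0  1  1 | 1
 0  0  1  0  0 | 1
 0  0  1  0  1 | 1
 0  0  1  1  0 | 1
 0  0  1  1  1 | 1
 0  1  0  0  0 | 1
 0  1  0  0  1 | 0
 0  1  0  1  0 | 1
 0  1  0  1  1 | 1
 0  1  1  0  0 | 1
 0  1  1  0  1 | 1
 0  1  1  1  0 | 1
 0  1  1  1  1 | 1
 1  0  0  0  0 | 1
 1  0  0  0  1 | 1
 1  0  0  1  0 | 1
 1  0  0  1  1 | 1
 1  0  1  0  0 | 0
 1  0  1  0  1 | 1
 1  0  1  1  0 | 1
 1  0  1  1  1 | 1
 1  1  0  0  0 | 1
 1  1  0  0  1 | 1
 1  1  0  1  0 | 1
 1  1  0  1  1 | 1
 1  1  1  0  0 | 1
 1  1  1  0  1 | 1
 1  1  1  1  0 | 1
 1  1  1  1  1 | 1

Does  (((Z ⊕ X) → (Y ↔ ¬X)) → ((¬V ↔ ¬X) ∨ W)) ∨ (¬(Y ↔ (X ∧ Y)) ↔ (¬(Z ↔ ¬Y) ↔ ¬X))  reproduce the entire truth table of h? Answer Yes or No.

Yes

Check the formula against h row by row:
  X=0, Y=0, Z=0, W=0, V=0: formula gives 1, h = 1 ✓
  X=0, Y=0, Z=0, W=0, V=1: formula gives 0, h = 0 ✓
  X=0, Y=0, Z=0, W=1, V=0: formula gives 1, h = 1 ✓
  X=0, Y=0, Z=0, W=1, V=1: formula gives 1, h = 1 ✓
  …and likewise for the remaining 28 rows.
No disagreement on any input; they are logically equivalent.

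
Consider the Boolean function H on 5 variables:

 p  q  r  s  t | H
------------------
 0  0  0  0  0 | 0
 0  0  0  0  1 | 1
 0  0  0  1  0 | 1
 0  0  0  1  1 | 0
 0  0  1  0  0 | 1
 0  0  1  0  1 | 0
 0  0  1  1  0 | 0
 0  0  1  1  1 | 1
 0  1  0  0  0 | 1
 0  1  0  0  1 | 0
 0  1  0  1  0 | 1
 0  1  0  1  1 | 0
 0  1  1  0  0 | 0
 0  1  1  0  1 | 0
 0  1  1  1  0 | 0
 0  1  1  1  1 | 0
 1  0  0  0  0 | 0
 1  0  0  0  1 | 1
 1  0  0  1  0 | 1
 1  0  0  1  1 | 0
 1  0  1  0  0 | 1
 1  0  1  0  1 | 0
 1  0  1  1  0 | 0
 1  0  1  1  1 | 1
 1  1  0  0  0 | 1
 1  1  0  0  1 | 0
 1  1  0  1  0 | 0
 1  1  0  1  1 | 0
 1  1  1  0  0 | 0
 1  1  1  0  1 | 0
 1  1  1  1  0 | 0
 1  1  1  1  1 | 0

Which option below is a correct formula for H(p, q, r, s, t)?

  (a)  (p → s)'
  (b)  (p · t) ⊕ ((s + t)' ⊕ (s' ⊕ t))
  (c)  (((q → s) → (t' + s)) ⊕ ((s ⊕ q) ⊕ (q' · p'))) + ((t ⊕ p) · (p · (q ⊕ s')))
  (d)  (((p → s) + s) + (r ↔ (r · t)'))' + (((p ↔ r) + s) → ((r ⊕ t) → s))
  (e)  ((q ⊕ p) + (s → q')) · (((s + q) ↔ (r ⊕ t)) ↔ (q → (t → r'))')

e

(a): at (0,0,0,0,1) it gives 0, but H = 1 — eliminated.
(b): at (0,0,0,0,1) it gives 0, but H = 1 — eliminated.
(c): at (0,0,0,1,1) it gives 1, but H = 0 — eliminated.
(d): at (0,0,0,0,0) it gives 1, but H = 0 — eliminated.
(e) is the remaining candidate, and it agrees with H on all 32 inputs.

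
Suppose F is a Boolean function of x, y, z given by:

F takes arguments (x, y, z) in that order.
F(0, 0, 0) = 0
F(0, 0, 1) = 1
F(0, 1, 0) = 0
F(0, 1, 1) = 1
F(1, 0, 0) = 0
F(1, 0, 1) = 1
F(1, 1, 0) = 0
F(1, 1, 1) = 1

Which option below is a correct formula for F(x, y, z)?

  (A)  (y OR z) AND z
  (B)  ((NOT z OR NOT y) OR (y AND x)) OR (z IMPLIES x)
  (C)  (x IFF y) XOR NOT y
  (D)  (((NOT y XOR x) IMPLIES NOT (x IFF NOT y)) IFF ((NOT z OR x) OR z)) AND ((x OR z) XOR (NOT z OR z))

(B): at (0,0,0) it gives 1, but F = 0 — eliminated.
(C): at (0,0,1) it gives 0, but F = 1 — eliminated.
(D): at (0,0,0) it gives 1, but F = 0 — eliminated.
That leaves (A). Evaluating it on every row reproduces the table of F exactly.

A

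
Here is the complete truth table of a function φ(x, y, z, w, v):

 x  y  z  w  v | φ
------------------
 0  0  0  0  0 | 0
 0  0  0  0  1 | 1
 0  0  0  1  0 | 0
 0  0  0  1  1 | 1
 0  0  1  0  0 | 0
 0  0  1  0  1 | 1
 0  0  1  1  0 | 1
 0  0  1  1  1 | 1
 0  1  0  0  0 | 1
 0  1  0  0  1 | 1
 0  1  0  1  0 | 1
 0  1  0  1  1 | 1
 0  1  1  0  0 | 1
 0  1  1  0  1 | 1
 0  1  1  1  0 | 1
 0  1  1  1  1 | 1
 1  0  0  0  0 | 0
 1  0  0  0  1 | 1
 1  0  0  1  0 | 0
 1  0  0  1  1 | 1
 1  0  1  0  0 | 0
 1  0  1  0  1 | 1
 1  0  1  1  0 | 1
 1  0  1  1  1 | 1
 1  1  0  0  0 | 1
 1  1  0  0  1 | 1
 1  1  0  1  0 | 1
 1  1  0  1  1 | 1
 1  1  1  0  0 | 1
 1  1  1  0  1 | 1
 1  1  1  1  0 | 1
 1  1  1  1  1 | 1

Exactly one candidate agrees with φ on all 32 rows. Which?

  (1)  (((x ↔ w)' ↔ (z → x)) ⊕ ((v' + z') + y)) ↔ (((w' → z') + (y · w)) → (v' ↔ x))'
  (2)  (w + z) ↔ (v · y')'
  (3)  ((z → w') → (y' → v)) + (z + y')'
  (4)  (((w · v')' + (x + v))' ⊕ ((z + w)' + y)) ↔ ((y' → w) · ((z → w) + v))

(1): at (0,0,0,0,0) it gives 1, but φ = 0 — eliminated.
(2): at (0,0,0,1,0) it gives 1, but φ = 0 — eliminated.
(4): at (0,0,0,0,1) it gives 0, but φ = 1 — eliminated.
That leaves (3). Evaluating it on every row reproduces the table of φ exactly.

3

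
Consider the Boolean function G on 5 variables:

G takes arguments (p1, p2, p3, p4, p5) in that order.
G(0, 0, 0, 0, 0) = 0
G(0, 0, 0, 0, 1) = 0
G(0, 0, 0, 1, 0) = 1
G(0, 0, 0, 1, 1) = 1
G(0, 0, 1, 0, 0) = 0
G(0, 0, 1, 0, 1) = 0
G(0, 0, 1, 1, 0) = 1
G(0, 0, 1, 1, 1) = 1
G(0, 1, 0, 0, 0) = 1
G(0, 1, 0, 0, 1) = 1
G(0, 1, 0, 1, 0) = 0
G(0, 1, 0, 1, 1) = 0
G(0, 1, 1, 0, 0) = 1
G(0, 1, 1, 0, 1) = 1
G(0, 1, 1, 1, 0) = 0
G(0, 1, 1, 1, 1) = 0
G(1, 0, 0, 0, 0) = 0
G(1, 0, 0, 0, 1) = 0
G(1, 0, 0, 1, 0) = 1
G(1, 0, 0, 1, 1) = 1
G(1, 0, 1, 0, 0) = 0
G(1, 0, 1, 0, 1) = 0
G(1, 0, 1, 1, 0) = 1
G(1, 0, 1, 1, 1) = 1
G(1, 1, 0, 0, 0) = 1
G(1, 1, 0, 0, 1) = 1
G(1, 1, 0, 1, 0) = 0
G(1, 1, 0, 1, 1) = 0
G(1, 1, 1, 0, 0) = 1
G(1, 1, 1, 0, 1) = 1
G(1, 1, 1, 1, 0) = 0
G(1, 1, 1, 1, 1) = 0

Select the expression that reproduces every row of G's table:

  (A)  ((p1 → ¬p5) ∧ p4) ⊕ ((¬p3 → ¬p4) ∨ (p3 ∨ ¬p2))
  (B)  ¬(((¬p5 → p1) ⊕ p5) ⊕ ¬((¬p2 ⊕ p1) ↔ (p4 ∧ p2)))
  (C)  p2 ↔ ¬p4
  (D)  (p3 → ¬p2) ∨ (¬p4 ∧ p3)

C

(A) disagrees with G on (0,0,0,0,0) (formula → 1, table → 0); rule it out.
(B) disagrees with G on (0,0,0,1,0) (formula → 0, table → 1); rule it out.
(D) disagrees with G on (0,0,0,0,0) (formula → 1, table → 0); rule it out.
Only (C) survives; checking it on all 32 rows confirms it matches G.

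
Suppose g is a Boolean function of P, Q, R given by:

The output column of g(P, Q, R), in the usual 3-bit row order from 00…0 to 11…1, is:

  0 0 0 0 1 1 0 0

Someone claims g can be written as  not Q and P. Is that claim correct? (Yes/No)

Yes

Evaluate not Q and P on each row and compare to g:
  P=0, Q=0, R=0: formula gives 0, g = 0 ✓
  P=0, Q=0, R=1: formula gives 0, g = 0 ✓
  P=0, Q=1, R=0: formula gives 0, g = 0 ✓
  P=0, Q=1, R=1: formula gives 0, g = 0 ✓
  P=1, Q=0, R=0: formula gives 1, g = 1 ✓
  … (the remaining 3 rows also agree.)
Every row agrees, so the formula is equivalent.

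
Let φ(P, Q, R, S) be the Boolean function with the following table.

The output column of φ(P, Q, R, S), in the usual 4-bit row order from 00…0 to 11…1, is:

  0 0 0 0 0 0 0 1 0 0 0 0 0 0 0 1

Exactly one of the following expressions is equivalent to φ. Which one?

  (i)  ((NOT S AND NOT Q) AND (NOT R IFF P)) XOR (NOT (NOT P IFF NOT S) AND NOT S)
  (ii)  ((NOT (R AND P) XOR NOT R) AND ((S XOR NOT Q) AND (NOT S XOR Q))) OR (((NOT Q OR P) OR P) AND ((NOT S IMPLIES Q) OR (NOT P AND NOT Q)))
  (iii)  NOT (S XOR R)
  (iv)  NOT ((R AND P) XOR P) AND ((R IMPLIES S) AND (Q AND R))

(i): at (0,0,1,0) it gives 1, but φ = 0 — eliminated.
(ii): at (0,0,0,0) it gives 1, but φ = 0 — eliminated.
(iii): at (0,0,0,0) it gives 1, but φ = 0 — eliminated.
That leaves (iv). Evaluating it on every row reproduces the table of φ exactly.

iv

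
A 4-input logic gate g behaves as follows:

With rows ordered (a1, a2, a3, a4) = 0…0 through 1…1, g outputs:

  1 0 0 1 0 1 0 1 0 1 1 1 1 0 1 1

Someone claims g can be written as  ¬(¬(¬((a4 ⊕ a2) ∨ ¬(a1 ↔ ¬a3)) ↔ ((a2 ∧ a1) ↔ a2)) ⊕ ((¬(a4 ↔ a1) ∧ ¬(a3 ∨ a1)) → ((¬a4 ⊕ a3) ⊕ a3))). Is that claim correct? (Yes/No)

Check the formula against g row by row:
  a1=0, a2=0, a3=0, a4=0: formula gives 1, g = 1 ✓
  a1=0, a2=0, a3=0, a4=1: formula gives 0, g = 0 ✓
  a1=0, a2=0, a3=1, a4=0: formula gives 0, g = 0 ✓
  a1=0, a2=0, a3=1, a4=1: formula gives 1, g = 1 ✓
  … (the remaining 12 rows also agree.)
All 16 rows match — the expression computes g exactly.

Yes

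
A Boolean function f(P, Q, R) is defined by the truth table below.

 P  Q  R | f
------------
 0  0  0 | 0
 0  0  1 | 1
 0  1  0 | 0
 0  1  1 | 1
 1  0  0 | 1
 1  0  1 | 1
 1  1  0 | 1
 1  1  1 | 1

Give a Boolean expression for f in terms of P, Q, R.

f(P, Q, R) = ~(((~P & ~Q) & ~R) | ((~P & Q) & ~R))

f is 0 on only 2 rows — (0,0,0), (0,1,0). Writing each as a minterm (¬P·¬Q·¬R, ¬P·Q·¬R) and OR-ing them characterizes exactly where f=0, so f is the negation of that disjunction.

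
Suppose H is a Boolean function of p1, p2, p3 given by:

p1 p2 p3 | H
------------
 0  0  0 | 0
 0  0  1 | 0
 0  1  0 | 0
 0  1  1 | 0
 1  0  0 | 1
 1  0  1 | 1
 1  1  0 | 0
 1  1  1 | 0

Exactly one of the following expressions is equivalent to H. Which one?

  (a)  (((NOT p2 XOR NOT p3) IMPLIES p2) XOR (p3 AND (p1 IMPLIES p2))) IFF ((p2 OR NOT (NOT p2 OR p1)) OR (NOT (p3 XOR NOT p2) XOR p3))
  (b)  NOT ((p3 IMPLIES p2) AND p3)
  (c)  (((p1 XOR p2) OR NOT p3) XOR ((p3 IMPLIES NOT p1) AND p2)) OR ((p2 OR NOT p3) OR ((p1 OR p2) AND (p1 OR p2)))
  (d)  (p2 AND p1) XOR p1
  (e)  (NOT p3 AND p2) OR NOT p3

d

(a) fails at (0,1,0): the formula yields 1, H is 0.
(b) fails at (0,0,0): the formula yields 1, H is 0.
(c) fails at (0,0,0): the formula yields 1, H is 0.
(e) fails at (0,0,0): the formula yields 1, H is 0.
Only (d) survives; checking it on all 8 rows confirms it matches H.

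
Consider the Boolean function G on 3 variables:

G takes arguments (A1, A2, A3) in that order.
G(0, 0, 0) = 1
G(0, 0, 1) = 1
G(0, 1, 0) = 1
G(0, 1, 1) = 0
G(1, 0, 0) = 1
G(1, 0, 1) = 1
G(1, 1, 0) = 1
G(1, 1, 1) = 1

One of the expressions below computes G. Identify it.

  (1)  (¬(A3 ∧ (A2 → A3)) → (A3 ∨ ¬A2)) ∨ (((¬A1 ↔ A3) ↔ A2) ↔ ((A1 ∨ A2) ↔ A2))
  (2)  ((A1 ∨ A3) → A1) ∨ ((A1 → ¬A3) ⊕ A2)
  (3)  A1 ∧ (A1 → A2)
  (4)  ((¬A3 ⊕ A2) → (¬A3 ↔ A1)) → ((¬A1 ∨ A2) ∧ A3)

(1) disagrees with G on (0,1,0) (formula → 0, table → 1); rule it out.
(3) disagrees with G on (0,0,0) (formula → 0, table → 1); rule it out.
(4) disagrees with G on (0,1,0) (formula → 0, table → 1); rule it out.
(2) is the remaining candidate, and it agrees with G on all 8 inputs.

2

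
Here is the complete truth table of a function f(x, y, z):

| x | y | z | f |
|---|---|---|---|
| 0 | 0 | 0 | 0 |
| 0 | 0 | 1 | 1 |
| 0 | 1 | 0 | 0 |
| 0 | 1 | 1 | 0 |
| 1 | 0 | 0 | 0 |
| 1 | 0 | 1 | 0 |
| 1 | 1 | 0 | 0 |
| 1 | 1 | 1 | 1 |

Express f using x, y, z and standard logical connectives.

f(x, y, z) = ((NOT x AND NOT y) AND z) OR ((x AND y) AND z)

The 1-rows are (0,0,1), (1,1,1). Each contributes one minterm — ¬x·¬y·z; x·y·z — and their disjunction is a sum-of-products form of f.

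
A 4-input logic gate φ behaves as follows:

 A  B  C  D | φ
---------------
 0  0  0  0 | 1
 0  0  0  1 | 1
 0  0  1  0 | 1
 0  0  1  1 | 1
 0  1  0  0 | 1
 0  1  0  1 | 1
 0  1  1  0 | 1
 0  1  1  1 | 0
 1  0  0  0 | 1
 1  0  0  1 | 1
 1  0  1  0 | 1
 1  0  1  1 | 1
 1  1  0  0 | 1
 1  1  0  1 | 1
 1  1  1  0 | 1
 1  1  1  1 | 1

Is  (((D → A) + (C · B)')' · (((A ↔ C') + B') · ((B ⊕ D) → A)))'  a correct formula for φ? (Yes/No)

Yes

Evaluate (((D → A) + (C · B)')' · (((A ↔ C') + B') · ((B ⊕ D) → A)))' on each row and compare to φ:
  A=0, B=0, C=0, D=0: formula gives 1, φ = 1 ✓
  A=0, B=0, C=0, D=1: formula gives 1, φ = 1 ✓
  A=0, B=0, C=1, D=0: formula gives 1, φ = 1 ✓
  A=0, B=0, C=1, D=1: formula gives 1, φ = 1 ✓
  … (the remaining 12 rows also agree.)
No disagreement on any input; they are logically equivalent.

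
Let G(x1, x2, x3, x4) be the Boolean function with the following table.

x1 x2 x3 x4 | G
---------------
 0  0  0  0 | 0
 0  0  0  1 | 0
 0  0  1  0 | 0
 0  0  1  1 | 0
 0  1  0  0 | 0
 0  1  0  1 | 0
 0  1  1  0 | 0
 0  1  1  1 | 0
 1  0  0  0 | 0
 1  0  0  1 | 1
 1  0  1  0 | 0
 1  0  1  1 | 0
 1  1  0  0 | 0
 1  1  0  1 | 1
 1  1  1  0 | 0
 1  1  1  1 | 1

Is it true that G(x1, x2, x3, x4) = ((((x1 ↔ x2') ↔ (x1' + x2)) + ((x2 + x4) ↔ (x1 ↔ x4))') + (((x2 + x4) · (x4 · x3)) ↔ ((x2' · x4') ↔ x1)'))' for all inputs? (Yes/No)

No

Check the formula against G row by row:
  x1=0, x2=0, x3=0, x4=0: formula gives 0, G = 0 ✓
  x1=0, x2=0, x3=0, x4=1: formula gives 0, G = 0 ✓
  x1=0, x2=0, x3=1, x4=0: formula gives 0, G = 0 ✓
  x1=0, x2=0, x3=1, x4=1: formula gives 0, G = 0 ✓
  …
  x1=1, x2=1, x3=1, x4=1: formula gives 0, but G = 1 ✗
A single disagreement suffices: at (1,1,1,1) they differ, so the formula does not compute G.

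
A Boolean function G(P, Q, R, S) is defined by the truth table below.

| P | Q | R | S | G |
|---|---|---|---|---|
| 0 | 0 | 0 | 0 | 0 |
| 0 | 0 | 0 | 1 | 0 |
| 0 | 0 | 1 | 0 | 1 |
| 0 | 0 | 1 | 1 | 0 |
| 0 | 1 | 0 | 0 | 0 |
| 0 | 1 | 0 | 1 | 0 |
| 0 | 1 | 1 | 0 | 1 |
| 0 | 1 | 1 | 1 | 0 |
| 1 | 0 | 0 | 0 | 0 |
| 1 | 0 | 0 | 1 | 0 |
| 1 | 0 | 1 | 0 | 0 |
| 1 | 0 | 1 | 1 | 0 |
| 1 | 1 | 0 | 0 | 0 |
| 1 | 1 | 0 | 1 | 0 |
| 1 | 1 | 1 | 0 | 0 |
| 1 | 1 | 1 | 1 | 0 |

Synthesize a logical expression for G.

Collect the rows where G=1 — (0,0,1,0), (0,1,1,0) — and write one minterm per row: ¬P·¬Q·R·¬S, ¬P·Q·R·¬S. Their union (logical OR) reproduces the table exactly.

G(P, Q, R, S) = (((~P & ~Q) & R) & ~S) | (((~P & Q) & R) & ~S)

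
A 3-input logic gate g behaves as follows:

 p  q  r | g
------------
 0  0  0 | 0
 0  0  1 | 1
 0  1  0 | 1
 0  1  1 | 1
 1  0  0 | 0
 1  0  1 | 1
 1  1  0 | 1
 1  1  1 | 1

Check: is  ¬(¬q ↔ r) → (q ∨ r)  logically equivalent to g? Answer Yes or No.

Yes

Test each input against both g and the formula:
  p=0, q=0, r=0: formula gives 0, g = 0 ✓
  p=0, q=0, r=1: formula gives 1, g = 1 ✓
  p=0, q=1, r=0: formula gives 1, g = 1 ✓
  p=0, q=1, r=1: formula gives 1, g = 1 ✓
  p=1, q=0, r=0: formula gives 0, g = 0 ✓
  … (the remaining 3 rows also agree.)
No disagreement on any input; they are logically equivalent.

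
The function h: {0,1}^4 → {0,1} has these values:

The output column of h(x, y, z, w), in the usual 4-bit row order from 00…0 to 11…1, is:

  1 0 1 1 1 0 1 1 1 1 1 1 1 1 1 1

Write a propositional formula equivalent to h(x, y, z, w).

h is 0 on only 2 rows — (0,0,0,1), (0,1,0,1). Writing each as a minterm (¬x·¬y·¬z·w, ¬x·y·¬z·w) and OR-ing them characterizes exactly where h=0, so h is the negation of that disjunction.

h(x, y, z, w) = ¬((((¬x ∧ ¬y) ∧ ¬z) ∧ w) ∨ (((¬x ∧ y) ∧ ¬z) ∧ w))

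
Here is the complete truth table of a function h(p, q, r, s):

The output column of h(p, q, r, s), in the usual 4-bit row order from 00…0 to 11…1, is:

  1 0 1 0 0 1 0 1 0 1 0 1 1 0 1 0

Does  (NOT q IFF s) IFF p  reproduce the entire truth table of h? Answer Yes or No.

Check the formula against h row by row:
  p=0, q=0, r=0, s=0: formula gives 1, h = 1 ✓
  p=0, q=0, r=0, s=1: formula gives 0, h = 0 ✓
  p=0, q=0, r=1, s=0: formula gives 1, h = 1 ✓
  p=0, q=0, r=1, s=1: formula gives 0, h = 0 ✓
  … (the remaining 12 rows also agree.)
No disagreement on any input; they are logically equivalent.

Yes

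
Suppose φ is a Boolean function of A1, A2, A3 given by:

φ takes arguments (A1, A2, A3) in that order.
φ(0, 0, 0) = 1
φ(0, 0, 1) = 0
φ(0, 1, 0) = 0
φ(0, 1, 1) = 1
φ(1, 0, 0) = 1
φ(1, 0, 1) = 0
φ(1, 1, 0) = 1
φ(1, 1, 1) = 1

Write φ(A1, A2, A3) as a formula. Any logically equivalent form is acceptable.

φ(A1, A2, A3) = ~((((~A1 & ~A2) & A3) | ((~A1 & A2) & ~A3)) | ((A1 & ~A2) & A3))

There are just 3 zero rows: (0,0,1), (0,1,0), (1,0,1). Their minterms are ¬A1·¬A2·A3, ¬A1·A2·¬A3, A1·¬A2·A3; the OR of those covers precisely the 0-outputs, and negating it yields φ.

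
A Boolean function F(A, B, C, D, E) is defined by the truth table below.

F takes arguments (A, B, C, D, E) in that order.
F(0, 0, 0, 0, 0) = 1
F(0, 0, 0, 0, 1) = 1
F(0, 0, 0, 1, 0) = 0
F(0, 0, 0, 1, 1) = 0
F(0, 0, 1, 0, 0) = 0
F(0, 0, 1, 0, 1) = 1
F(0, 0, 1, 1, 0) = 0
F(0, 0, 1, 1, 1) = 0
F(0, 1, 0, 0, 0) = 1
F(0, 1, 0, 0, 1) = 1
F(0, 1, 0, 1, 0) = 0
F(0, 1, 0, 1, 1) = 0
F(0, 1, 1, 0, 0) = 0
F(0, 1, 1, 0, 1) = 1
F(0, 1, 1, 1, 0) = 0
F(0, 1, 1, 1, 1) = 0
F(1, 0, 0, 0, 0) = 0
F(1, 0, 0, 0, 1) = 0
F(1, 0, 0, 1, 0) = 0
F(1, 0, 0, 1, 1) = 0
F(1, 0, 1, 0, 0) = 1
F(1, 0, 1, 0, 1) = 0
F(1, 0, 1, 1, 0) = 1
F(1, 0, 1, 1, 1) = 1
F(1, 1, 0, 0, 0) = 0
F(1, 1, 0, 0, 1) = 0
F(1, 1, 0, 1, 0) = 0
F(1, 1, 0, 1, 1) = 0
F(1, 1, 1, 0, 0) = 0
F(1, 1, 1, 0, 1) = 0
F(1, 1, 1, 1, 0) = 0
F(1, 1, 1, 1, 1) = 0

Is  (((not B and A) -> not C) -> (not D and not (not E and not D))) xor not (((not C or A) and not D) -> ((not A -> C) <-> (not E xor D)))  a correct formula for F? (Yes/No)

Evaluate (((not B and A) -> not C) -> (not D and not (not E and not D))) xor not (((not C or A) and not D) -> ((not A -> C) <-> (not E xor D))) on each row and compare to F:
  A=0, B=0, C=0, D=0, E=0: formula gives 1, F = 1 ✓
  A=0, B=0, C=0, D=0, E=1: formula gives 1, F = 1 ✓
  A=0, B=0, C=0, D=1, E=0: formula gives 0, F = 0 ✓
  A=0, B=0, C=0, D=1, E=1: formula gives 0, F = 0 ✓
  …and likewise for the remaining 28 rows.
No disagreement on any input; they are logically equivalent.

Yes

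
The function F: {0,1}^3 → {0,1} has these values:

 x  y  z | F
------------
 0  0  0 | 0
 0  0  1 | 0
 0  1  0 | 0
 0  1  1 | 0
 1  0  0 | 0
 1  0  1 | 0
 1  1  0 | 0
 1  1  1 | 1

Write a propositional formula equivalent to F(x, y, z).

F(x, y, z) = (x ∧ y) ∧ z

The output is 1 only when every input is 1 — the AND of all inputs.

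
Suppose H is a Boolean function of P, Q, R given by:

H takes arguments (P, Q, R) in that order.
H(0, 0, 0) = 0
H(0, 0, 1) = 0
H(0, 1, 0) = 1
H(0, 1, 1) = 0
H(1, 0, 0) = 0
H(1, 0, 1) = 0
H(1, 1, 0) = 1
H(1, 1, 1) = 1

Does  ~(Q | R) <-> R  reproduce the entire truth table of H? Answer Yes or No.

No

Test each input against both H and the formula:
  P=0, Q=0, R=0: formula gives 0, H = 0 ✓
  P=0, Q=0, R=1: formula gives 0, H = 0 ✓
  P=0, Q=1, R=0: formula gives 1, H = 1 ✓
  P=0, Q=1, R=1: formula gives 0, H = 0 ✓
  P=1, Q=0, R=0: formula gives 0, H = 0 ✓
  …
  P=1, Q=1, R=1: formula gives 0, but H = 1 ✗
Row (1,1,1) is a counterexample, so the formula is not equivalent to H.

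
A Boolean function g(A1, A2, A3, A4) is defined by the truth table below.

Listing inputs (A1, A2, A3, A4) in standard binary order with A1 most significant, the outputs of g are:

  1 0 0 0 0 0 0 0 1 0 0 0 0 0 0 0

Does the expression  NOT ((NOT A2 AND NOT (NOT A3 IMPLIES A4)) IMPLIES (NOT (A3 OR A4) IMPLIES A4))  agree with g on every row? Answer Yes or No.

Yes

Evaluate NOT ((NOT A2 AND NOT (NOT A3 IMPLIES A4)) IMPLIES (NOT (A3 OR A4) IMPLIES A4)) on each row and compare to g:
  A1=0, A2=0, A3=0, A4=0: formula gives 1, g = 1 ✓
  A1=0, A2=0, A3=0, A4=1: formula gives 0, g = 0 ✓
  A1=0, A2=0, A3=1, A4=0: formula gives 0, g = 0 ✓
  A1=0, A2=0, A3=1, A4=1: formula gives 0, g = 0 ✓
  …and likewise for the remaining 12 rows.
No disagreement on any input; they are logically equivalent.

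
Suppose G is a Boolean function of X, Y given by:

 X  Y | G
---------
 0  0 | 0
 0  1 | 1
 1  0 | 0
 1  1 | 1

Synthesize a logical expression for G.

G(X, Y) = Y

The output simply equals Y.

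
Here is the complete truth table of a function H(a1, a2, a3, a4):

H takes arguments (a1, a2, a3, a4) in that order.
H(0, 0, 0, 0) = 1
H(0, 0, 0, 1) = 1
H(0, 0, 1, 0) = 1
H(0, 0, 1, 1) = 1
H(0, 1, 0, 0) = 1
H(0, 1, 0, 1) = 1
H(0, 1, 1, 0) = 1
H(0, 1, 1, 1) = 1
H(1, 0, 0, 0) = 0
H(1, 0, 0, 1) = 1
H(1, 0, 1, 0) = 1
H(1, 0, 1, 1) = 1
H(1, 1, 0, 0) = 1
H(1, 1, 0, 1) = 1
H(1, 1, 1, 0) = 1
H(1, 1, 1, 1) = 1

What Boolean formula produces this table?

H(a1, a2, a3, a4) = not (((a1 and not a2) and not a3) and not a4)

Only row (1,0,0,0) gives 0. So H is 1 everywhere except there — the complement of the minterm a1·¬a2·¬a3·¬a4.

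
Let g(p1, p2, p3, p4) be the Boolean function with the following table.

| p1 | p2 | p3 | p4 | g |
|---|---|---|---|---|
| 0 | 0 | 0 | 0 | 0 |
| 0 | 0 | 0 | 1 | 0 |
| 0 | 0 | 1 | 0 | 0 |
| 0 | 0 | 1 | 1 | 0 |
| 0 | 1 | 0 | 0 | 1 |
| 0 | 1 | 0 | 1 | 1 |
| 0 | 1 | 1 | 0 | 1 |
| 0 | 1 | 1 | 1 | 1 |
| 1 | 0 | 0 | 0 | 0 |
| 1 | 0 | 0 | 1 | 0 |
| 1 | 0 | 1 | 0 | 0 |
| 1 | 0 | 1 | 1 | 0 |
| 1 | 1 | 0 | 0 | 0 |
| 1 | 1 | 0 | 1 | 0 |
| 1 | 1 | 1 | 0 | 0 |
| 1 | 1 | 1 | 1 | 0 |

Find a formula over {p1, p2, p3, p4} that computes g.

The 1-rows are (0,1,0,0), (0,1,0,1), (0,1,1,0), (0,1,1,1). Each contributes one minterm — ¬p1·p2·¬p3·¬p4; ¬p1·p2·¬p3·p4; ¬p1·p2·p3·¬p4; ¬p1·p2·p3·p4 — and their disjunction is a sum-of-products form of g.

g(p1, p2, p3, p4) = (((((p1' · p2) · p3') · p4') + (((p1' · p2) · p3') · p4)) + (((p1' · p2) · p3) · p4')) + (((p1' · p2) · p3) · p4)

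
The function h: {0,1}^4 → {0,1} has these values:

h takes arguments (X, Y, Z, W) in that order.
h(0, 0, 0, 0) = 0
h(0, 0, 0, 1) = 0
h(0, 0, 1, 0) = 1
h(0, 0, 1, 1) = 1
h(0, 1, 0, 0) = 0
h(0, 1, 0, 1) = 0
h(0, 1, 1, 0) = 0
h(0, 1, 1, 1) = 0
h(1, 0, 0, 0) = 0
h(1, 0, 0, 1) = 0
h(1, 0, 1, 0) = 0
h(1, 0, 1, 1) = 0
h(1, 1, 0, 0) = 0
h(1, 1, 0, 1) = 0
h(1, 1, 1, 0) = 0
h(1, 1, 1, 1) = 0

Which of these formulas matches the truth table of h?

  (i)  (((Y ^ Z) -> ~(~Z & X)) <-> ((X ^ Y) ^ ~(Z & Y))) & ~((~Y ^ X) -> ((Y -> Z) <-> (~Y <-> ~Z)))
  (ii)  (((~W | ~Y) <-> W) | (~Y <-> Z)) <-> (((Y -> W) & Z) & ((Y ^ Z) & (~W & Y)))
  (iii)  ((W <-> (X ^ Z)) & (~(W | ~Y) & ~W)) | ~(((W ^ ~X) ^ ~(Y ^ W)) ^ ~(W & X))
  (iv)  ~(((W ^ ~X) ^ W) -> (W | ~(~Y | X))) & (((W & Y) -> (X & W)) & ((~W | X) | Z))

(ii): at (0,0,0,0) it gives 1, but h = 0 — eliminated.
(iii): at (0,0,1,0) it gives 0, but h = 1 — eliminated.
(iv): at (0,0,0,0) it gives 1, but h = 0 — eliminated.
That leaves (i). Evaluating it on every row reproduces the table of h exactly.

i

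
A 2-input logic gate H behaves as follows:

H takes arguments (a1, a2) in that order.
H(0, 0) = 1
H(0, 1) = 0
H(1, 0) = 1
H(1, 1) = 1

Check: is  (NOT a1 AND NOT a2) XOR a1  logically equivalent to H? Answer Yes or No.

Yes

Test each input against both H and the formula:
  a1=0, a2=0: formula gives 1, H = 1 ✓
  a1=0, a2=1: formula gives 0, H = 0 ✓
  a1=1, a2=0: formula gives 1, H = 1 ✓
  a1=1, a2=1: formula gives 1, H = 1 ✓
No disagreement on any input; they are logically equivalent.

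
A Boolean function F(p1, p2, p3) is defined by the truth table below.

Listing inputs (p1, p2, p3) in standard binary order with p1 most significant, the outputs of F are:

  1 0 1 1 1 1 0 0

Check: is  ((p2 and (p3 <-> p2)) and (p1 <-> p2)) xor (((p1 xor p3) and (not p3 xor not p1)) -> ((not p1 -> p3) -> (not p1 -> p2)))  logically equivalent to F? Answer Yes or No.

No

Check the formula against F row by row:
  p1=0, p2=0, p3=0: formula gives 1, F = 1 ✓
  p1=0, p2=0, p3=1: formula gives 0, F = 0 ✓
  p1=0, p2=1, p3=0: formula gives 1, F = 1 ✓
  p1=0, p2=1, p3=1: formula gives 1, F = 1 ✓
  p1=1, p2=0, p3=0: formula gives 1, F = 1 ✓
  …
  p1=1, p2=1, p3=0: formula gives 1, but F = 0 ✗
Row (1,1,0) is a counterexample, so the formula is not equivalent to F.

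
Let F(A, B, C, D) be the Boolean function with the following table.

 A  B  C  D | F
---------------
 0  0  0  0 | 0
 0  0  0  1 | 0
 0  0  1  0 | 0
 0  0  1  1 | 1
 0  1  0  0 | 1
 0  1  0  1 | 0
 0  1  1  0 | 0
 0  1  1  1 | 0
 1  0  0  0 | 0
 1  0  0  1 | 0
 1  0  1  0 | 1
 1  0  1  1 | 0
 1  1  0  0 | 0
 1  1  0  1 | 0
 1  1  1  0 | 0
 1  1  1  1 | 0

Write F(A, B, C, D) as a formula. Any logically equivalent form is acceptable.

F(A, B, C, D) = ((((~A & ~B) & C) & D) | (((~A & B) & ~C) & ~D)) | (((A & ~B) & C) & ~D)

The 1-rows are (0,0,1,1), (0,1,0,0), (1,0,1,0). Each contributes one minterm — ¬A·¬B·C·D; ¬A·B·¬C·¬D; A·¬B·C·¬D — and their disjunction is a sum-of-products form of F.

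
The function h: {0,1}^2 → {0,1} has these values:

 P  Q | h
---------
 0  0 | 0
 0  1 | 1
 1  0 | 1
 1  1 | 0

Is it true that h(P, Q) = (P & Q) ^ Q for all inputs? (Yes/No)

No

Check the formula against h row by row:
  P=0, Q=0: formula gives 0, h = 0 ✓
  P=0, Q=1: formula gives 1, h = 1 ✓
  P=1, Q=0: formula gives 0, but h = 1 ✗
A single disagreement suffices: at (1,0) they differ, so the formula does not compute h.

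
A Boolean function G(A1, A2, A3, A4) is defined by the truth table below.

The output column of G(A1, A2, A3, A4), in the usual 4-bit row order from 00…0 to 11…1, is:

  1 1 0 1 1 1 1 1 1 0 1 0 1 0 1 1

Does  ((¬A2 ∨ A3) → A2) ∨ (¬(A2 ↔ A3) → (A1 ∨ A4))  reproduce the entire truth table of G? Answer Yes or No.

Test each input against both G and the formula:
  A1=0, A2=0, A3=0, A4=0: formula gives 1, G = 1 ✓
  A1=0, A2=0, A3=0, A4=1: formula gives 1, G = 1 ✓
  A1=0, A2=0, A3=1, A4=0: formula gives 0, G = 0 ✓
  A1=0, A2=0, A3=1, A4=1: formula gives 1, G = 1 ✓
  …
  A1=1, A2=0, A3=0, A4=1: formula gives 1, but G = 0 ✗
Row (1,0,0,1) is a counterexample, so the formula is not equivalent to G.

No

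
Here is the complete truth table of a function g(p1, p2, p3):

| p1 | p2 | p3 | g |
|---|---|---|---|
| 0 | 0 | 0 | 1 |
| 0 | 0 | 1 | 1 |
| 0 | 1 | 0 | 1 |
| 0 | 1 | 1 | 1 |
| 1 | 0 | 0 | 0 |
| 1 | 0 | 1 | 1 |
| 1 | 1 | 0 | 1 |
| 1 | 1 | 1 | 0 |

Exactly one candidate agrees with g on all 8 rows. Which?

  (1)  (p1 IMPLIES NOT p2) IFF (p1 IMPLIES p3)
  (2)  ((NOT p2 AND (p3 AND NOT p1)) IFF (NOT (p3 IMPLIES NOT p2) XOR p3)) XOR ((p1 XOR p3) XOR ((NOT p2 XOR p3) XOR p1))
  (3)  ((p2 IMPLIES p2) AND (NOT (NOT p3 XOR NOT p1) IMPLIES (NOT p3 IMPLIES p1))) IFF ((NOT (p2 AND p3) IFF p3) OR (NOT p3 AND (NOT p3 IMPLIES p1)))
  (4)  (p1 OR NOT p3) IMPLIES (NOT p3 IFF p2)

1

(2) fails at (0,0,0): the formula yields 0, g is 1.
(3) fails at (0,1,1): the formula yields 0, g is 1.
(4) fails at (0,0,0): the formula yields 0, g is 1.
(1) is the remaining candidate, and it agrees with g on all 8 inputs.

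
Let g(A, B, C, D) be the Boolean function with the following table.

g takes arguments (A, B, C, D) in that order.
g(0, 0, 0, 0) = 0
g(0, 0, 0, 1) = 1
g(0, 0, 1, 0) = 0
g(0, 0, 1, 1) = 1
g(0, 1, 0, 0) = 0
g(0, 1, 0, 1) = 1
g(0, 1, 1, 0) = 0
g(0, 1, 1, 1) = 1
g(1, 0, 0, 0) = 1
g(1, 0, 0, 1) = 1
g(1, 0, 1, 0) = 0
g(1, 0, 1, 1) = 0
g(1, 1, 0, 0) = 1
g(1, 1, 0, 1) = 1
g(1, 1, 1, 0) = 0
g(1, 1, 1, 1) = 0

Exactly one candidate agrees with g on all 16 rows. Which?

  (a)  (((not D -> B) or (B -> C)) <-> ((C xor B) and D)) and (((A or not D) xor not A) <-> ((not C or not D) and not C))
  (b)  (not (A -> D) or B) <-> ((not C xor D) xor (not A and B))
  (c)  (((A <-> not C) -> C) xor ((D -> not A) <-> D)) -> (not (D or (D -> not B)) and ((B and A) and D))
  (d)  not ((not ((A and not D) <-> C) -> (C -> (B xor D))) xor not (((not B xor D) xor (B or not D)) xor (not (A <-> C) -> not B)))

(a): at (0,0,0,1) it gives 0, but g = 1 — eliminated.
(b): at (0,0,1,0) it gives 1, but g = 0 — eliminated.
(d): at (0,0,0,1) it gives 0, but g = 1 — eliminated.
(c) is the remaining candidate, and it agrees with g on all 16 inputs.

c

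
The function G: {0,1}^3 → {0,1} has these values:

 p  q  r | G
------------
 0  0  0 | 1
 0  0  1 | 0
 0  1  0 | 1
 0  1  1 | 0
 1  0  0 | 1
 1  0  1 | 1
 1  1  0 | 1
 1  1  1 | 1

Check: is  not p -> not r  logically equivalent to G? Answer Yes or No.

Yes

Check the formula against G row by row:
  p=0, q=0, r=0: formula gives 1, G = 1 ✓
  p=0, q=0, r=1: formula gives 0, G = 0 ✓
  p=0, q=1, r=0: formula gives 1, G = 1 ✓
  p=0, q=1, r=1: formula gives 0, G = 0 ✓
  p=1, q=0, r=0: formula gives 1, G = 1 ✓
  …and likewise for the remaining 3 rows.
Every row agrees, so the formula is equivalent.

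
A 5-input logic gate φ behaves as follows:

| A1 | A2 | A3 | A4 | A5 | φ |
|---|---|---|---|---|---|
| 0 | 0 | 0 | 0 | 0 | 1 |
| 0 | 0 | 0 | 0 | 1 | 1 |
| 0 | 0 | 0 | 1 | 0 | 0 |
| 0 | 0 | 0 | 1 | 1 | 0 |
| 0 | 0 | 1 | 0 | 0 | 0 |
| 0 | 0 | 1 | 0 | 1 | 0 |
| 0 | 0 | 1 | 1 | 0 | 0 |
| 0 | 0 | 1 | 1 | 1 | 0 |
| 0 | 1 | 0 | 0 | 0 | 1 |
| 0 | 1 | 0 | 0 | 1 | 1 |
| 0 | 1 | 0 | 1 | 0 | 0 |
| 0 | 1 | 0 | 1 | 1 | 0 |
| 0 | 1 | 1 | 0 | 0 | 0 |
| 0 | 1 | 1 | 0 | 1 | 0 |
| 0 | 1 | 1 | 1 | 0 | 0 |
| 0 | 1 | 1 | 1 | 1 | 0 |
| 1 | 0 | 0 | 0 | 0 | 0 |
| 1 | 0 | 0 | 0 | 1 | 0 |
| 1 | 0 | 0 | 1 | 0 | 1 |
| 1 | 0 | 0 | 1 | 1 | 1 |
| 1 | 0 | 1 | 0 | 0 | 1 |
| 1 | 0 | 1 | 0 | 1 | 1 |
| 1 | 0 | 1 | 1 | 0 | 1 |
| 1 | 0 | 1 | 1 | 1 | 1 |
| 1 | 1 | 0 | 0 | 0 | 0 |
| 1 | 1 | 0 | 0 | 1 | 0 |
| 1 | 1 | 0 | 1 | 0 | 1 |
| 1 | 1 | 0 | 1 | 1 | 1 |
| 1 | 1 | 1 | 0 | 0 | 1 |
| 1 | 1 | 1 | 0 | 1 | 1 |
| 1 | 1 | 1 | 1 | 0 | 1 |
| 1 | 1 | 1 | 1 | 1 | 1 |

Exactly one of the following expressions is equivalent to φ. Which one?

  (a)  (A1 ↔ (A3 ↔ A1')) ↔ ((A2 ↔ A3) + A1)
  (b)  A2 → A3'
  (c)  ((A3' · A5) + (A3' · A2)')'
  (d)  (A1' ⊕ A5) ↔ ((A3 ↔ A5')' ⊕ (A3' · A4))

d

(a) disagrees with φ on (0,0,0,1,0) (formula → 1, table → 0); rule it out.
(b) disagrees with φ on (0,0,0,1,0) (formula → 1, table → 0); rule it out.
(c) disagrees with φ on (0,0,0,0,0) (formula → 0, table → 1); rule it out.
That leaves (d). Evaluating it on every row reproduces the table of φ exactly.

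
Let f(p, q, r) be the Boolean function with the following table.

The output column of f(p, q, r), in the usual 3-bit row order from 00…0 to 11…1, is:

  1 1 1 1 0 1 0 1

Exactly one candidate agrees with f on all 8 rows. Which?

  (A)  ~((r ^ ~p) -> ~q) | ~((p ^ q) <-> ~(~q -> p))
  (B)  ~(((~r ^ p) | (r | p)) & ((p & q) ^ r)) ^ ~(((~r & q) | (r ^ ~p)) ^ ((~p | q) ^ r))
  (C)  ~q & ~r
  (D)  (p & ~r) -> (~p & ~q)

(A) fails at (1,0,0): the formula yields 1, f is 0.
(B) fails at (0,0,0): the formula yields 0, f is 1.
(C) fails at (0,0,1): the formula yields 0, f is 1.
That leaves (D). Evaluating it on every row reproduces the table of f exactly.

D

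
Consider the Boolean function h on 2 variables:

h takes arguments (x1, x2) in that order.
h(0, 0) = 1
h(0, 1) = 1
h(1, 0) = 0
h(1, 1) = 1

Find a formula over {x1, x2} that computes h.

This is x1 → x2 (false only at 1,0).

h(x1, x2) = x1 → x2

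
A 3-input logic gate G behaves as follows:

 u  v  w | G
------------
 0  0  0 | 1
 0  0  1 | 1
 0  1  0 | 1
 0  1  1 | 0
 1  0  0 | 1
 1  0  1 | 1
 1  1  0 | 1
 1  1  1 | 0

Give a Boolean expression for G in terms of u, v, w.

G(u, v, w) = not (((not u and v) and w) or ((u and v) and w))

There are just 2 zero rows: (0,1,1), (1,1,1). Their minterms are ¬u·v·w, u·v·w; the OR of those covers precisely the 0-outputs, and negating it yields G.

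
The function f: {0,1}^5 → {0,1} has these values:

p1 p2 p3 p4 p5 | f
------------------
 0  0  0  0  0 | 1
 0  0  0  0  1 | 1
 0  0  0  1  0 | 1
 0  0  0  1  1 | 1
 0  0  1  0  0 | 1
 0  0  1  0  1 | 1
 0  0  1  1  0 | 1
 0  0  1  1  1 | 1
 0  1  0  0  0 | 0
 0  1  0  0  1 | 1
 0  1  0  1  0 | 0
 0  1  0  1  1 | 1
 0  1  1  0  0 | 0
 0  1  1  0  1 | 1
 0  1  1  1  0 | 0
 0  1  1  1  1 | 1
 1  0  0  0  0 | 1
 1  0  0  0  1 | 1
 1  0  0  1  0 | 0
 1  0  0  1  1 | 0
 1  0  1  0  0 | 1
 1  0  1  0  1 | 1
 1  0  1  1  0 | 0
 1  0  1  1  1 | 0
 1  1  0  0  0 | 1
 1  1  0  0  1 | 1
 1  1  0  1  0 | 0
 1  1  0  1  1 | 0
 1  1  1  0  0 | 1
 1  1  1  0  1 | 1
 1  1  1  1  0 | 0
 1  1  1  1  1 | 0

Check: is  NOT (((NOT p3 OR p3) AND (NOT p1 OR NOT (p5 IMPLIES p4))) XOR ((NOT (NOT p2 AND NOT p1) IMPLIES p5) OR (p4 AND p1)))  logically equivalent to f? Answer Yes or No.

Evaluate NOT (((NOT p3 OR p3) AND (NOT p1 OR NOT (p5 IMPLIES p4))) XOR ((NOT (NOT p2 AND NOT p1) IMPLIES p5) OR (p4 AND p1))) on each row and compare to f:
  p1=0, p2=0, p3=0, p4=0, p5=0: formula gives 1, f = 1 ✓
  p1=0, p2=0, p3=0, p4=0, p5=1: formula gives 1, f = 1 ✓
  p1=0, p2=0, p3=0, p4=1, p5=0: formula gives 1, f = 1 ✓
  p1=0, p2=0, p3=0, p4=1, p5=1: formula gives 1, f = 1 ✓
  …and likewise for the remaining 28 rows.
Every row agrees, so the formula is equivalent.

Yes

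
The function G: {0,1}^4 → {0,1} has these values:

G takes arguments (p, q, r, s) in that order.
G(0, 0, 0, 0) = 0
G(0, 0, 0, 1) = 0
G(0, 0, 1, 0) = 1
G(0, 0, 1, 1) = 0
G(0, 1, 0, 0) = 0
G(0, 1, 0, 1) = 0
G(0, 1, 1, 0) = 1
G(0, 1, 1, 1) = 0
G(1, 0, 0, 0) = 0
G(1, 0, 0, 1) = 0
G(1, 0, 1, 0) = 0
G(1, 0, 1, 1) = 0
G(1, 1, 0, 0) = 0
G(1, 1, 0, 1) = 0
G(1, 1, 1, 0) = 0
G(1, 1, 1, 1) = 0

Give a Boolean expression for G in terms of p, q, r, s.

G(p, q, r, s) = (((¬p ∧ ¬q) ∧ r) ∧ ¬s) ∨ (((¬p ∧ q) ∧ r) ∧ ¬s)

Collect the rows where G=1 — (0,0,1,0), (0,1,1,0) — and write one minterm per row: ¬p·¬q·r·¬s, ¬p·q·r·¬s. Their union (logical OR) reproduces the table exactly.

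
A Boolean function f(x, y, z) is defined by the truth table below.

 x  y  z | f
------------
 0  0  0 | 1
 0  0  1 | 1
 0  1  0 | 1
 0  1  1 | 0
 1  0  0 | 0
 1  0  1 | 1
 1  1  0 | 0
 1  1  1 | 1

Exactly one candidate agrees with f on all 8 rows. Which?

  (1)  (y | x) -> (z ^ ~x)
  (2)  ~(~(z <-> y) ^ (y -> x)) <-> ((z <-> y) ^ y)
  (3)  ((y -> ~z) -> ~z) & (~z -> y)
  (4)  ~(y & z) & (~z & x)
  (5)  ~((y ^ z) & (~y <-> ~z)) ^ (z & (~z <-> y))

(2) disagrees with f on (0,0,0) (formula → 0, table → 1); rule it out.
(3) disagrees with f on (0,0,0) (formula → 0, table → 1); rule it out.
(4) disagrees with f on (0,0,0) (formula → 0, table → 1); rule it out.
(5) disagrees with f on (0,0,1) (formula → 0, table → 1); rule it out.
Only (1) survives; checking it on all 8 rows confirms it matches f.

1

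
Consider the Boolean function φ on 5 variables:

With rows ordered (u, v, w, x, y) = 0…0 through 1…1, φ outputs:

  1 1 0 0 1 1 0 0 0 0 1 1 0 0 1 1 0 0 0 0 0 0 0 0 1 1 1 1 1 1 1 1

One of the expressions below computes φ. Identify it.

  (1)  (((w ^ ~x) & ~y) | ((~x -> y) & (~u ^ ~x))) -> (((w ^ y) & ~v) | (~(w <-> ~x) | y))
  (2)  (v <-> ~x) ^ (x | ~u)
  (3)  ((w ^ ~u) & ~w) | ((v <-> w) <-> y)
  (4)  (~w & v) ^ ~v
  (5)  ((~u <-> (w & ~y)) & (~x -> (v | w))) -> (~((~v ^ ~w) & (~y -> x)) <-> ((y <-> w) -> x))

2

(1): at (0,0,0,1,1) it gives 1, but φ = 0 — eliminated.
(3): at (0,0,0,1,0) it gives 1, but φ = 0 — eliminated.
(4): at (0,0,0,1,0) it gives 1, but φ = 0 — eliminated.
(5): at (0,0,0,1,0) it gives 1, but φ = 0 — eliminated.
Only (2) survives; checking it on all 32 rows confirms it matches φ.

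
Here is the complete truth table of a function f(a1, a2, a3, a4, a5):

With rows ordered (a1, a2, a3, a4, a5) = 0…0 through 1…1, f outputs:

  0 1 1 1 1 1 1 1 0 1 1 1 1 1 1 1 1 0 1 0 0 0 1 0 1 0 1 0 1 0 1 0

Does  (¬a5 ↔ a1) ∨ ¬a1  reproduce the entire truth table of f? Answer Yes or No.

No

Check the formula against f row by row:
  a1=0, a2=0, a3=0, a4=0, a5=0: formula gives 1, but f = 0 ✗
Row (0,0,0,0,0) is a counterexample, so the formula is not equivalent to f.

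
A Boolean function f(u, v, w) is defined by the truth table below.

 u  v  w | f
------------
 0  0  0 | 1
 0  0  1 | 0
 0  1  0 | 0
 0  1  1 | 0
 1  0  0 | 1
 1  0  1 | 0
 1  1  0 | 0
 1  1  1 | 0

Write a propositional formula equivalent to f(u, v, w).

f(u, v, w) = ((not u and not v) and not w) or ((u and not v) and not w)

f=1 on 2 inputs: (0,0,0), (1,0,0). Reading each as a conjunction of literals (¬u·¬v·¬w, u·¬v·¬w) and taking the OR gives the canonical DNF.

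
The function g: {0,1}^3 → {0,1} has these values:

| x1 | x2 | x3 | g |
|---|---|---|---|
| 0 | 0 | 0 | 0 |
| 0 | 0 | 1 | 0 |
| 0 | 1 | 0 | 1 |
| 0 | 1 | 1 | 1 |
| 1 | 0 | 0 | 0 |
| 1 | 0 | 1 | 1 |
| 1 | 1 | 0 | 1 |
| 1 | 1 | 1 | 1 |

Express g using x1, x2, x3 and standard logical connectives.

g is 0 on only 3 rows — (0,0,0), (0,0,1), (1,0,0). Writing each as a minterm (¬x1·¬x2·¬x3, ¬x1·¬x2·x3, x1·¬x2·¬x3) and OR-ing them characterizes exactly where g=0, so g is the negation of that disjunction.

g(x1, x2, x3) = not ((((not x1 and not x2) and not x3) or ((not x1 and not x2) and x3)) or ((x1 and not x2) and not x3))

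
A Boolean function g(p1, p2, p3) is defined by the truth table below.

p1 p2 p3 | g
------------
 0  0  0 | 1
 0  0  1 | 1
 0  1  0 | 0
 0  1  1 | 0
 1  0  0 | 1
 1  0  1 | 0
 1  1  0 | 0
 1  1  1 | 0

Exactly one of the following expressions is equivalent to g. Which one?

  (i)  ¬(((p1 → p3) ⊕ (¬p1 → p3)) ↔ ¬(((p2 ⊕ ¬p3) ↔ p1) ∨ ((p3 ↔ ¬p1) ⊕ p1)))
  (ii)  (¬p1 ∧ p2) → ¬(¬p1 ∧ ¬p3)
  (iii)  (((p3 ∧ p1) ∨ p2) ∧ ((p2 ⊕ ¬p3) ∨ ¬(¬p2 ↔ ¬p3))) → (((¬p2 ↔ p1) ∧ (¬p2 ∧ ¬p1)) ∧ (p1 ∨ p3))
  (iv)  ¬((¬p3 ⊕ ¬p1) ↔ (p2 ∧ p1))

iii

(i): at (0,0,0) it gives 0, but g = 1 — eliminated.
(ii): at (0,1,1) it gives 1, but g = 0 — eliminated.
(iv): at (0,0,0) it gives 0, but g = 1 — eliminated.
That leaves (iii). Evaluating it on every row reproduces the table of g exactly.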